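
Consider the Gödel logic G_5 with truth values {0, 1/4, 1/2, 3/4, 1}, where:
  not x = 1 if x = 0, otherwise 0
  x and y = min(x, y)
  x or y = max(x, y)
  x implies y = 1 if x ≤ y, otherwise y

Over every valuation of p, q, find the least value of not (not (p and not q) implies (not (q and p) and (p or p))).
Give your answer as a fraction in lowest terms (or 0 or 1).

Take p = 1/4, q = 0:
not q = not 0 = 1
p and not q = 1/4 and 1 = 1/4
not (p and not q) = not 1/4 = 0
q and p = 0 and 1/4 = 0
not (q and p) = not 0 = 1
p or p = 1/4 or 1/4 = 1/4
not (q and p) and (p or p) = 1 and 1/4 = 1/4
not (p and not q) implies (not (q and p) and (p or p)) = 0 implies 1/4 = 1
not (not (p and not q) implies (not (q and p) and (p or p))) = not 1 = 0
No assignment yields a value below 0, so this is the minimum.

0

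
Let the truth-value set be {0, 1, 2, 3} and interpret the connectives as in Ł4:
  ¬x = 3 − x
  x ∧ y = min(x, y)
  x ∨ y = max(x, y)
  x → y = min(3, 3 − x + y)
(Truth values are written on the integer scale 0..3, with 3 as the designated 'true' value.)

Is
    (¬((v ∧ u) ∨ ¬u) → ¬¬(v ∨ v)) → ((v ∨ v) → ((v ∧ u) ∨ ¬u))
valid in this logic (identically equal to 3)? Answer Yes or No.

No

Counterexample: take u = 1, v = 3.
v ∧ u = 3 ∧ 1 = 1
¬u = ¬1 = 2
(v ∧ u) ∨ ¬u = 1 ∨ 2 = 2
¬((v ∧ u) ∨ ¬u) = ¬2 = 1
v ∨ v = 3 ∨ 3 = 3
¬(v ∨ v) = ¬3 = 0
¬¬(v ∨ v) = ¬0 = 3
¬((v ∧ u) ∨ ¬u) → ¬¬(v ∨ v) = 1 → 3 = 3
v ∨ v = 3 ∨ 3 = 3
v ∧ u = 3 ∧ 1 = 1
¬u = ¬1 = 2
(v ∧ u) ∨ ¬u = 1 ∨ 2 = 2
(v ∨ v) → ((v ∧ u) ∨ ¬u) = 3 → 2 = 2
(¬((v ∧ u) ∨ ¬u) → ¬¬(v ∨ v)) → ((v ∨ v) → ((v ∧ u) ∨ ¬u)) = 3 → 2 = 2
This gives 2 ≠ 3.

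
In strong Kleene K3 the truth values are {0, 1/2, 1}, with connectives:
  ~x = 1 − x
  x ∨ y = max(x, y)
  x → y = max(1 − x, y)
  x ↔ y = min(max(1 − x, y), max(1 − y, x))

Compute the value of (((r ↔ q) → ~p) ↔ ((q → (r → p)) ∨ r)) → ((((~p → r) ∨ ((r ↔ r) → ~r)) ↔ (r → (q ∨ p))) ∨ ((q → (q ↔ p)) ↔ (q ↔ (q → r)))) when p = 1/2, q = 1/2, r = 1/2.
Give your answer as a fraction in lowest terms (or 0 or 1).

r ↔ q = 1/2 ↔ 1/2 = 1/2
~p = ~1/2 = 1/2
(r ↔ q) → ~p = 1/2 → 1/2 = 1/2
r → p = 1/2 → 1/2 = 1/2
q → (r → p) = 1/2 → 1/2 = 1/2
(q → (r → p)) ∨ r = 1/2 ∨ 1/2 = 1/2
((r ↔ q) → ~p) ↔ ((q → (r → p)) ∨ r) = 1/2 ↔ 1/2 = 1/2
~p = ~1/2 = 1/2
~p → r = 1/2 → 1/2 = 1/2
r ↔ r = 1/2 ↔ 1/2 = 1/2
~r = ~1/2 = 1/2
(r ↔ r) → ~r = 1/2 → 1/2 = 1/2
(~p → r) ∨ ((r ↔ r) → ~r) = 1/2 ∨ 1/2 = 1/2
q ∨ p = 1/2 ∨ 1/2 = 1/2
r → (q ∨ p) = 1/2 → 1/2 = 1/2
((~p → r) ∨ ((r ↔ r) → ~r)) ↔ (r → (q ∨ p)) = 1/2 ↔ 1/2 = 1/2
q ↔ p = 1/2 ↔ 1/2 = 1/2
q → (q ↔ p) = 1/2 → 1/2 = 1/2
q → r = 1/2 → 1/2 = 1/2
q ↔ (q → r) = 1/2 ↔ 1/2 = 1/2
(q → (q ↔ p)) ↔ (q ↔ (q → r)) = 1/2 ↔ 1/2 = 1/2
(((~p → r) ∨ ((r ↔ r) → ~r)) ↔ (r → (q ∨ p))) ∨ ((q → (q ↔ p)) ↔ (q ↔ (q → r))) = 1/2 ∨ 1/2 = 1/2
(((r ↔ q) → ~p) ↔ ((q → (r → p)) ∨ r)) → ((((~p → r) ∨ ((r ↔ r) → ~r)) ↔ (r → (q ∨ p))) ∨ ((q → (q ↔ p)) ↔ (q ↔ (q → r)))) = 1/2 → 1/2 = 1/2

1/2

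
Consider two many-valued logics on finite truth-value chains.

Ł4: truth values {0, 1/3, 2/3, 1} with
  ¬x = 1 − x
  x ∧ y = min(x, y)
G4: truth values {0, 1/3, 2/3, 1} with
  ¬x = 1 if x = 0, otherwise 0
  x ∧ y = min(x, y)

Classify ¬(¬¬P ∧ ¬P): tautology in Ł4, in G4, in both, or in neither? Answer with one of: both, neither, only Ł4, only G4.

only G4

In Ł4: at P = 1/3 the value is 2/3 — not a tautology.
In G4: every assignment gives 1 — tautology.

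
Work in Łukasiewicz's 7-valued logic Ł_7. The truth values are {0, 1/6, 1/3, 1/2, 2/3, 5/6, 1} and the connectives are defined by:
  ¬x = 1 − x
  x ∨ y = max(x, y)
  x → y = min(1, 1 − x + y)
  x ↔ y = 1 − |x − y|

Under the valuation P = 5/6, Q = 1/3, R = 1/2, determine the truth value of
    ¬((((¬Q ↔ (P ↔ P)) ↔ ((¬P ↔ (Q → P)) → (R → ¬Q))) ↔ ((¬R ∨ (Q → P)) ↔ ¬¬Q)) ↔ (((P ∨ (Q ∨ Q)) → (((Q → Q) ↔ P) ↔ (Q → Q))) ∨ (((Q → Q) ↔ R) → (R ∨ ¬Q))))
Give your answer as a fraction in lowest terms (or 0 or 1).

¬Q = ¬1/3 = 2/3
P ↔ P = 5/6 ↔ 5/6 = 1
¬Q ↔ (P ↔ P) = 2/3 ↔ 1 = 2/3
¬P = ¬5/6 = 1/6
Q → P = 1/3 → 5/6 = 1
¬P ↔ (Q → P) = 1/6 ↔ 1 = 1/6
¬Q = ¬1/3 = 2/3
R → ¬Q = 1/2 → 2/3 = 1
(¬P ↔ (Q → P)) → (R → ¬Q) = 1/6 → 1 = 1
(¬Q ↔ (P ↔ P)) ↔ ((¬P ↔ (Q → P)) → (R → ¬Q)) = 2/3 ↔ 1 = 2/3
¬R = ¬1/2 = 1/2
Q → P = 1/3 → 5/6 = 1
¬R ∨ (Q → P) = 1/2 ∨ 1 = 1
¬Q = ¬1/3 = 2/3
¬¬Q = ¬2/3 = 1/3
(¬R ∨ (Q → P)) ↔ ¬¬Q = 1 ↔ 1/3 = 1/3
((¬Q ↔ (P ↔ P)) ↔ ((¬P ↔ (Q → P)) → (R → ¬Q))) ↔ ((¬R ∨ (Q → P)) ↔ ¬¬Q) = 2/3 ↔ 1/3 = 2/3
Q ∨ Q = 1/3 ∨ 1/3 = 1/3
P ∨ (Q ∨ Q) = 5/6 ∨ 1/3 = 5/6
Q → Q = 1/3 → 1/3 = 1
(Q → Q) ↔ P = 1 ↔ 5/6 = 5/6
Q → Q = 1/3 → 1/3 = 1
((Q → Q) ↔ P) ↔ (Q → Q) = 5/6 ↔ 1 = 5/6
(P ∨ (Q ∨ Q)) → (((Q → Q) ↔ P) ↔ (Q → Q)) = 5/6 → 5/6 = 1
Q → Q = 1/3 → 1/3 = 1
(Q → Q) ↔ R = 1 ↔ 1/2 = 1/2
¬Q = ¬1/3 = 2/3
R ∨ ¬Q = 1/2 ∨ 2/3 = 2/3
((Q → Q) ↔ R) → (R ∨ ¬Q) = 1/2 → 2/3 = 1
((P ∨ (Q ∨ Q)) → (((Q → Q) ↔ P) ↔ (Q → Q))) ∨ (((Q → Q) ↔ R) → (R ∨ ¬Q)) = 1 ∨ 1 = 1
(((¬Q ↔ (P ↔ P)) ↔ ((¬P ↔ (Q → P)) → (R → ¬Q))) ↔ ((¬R ∨ (Q → P)) ↔ ¬¬Q)) ↔ (((P ∨ (Q ∨ Q)) → (((Q → Q) ↔ P) ↔ (Q → Q))) ∨ (((Q → Q) ↔ R) → (R ∨ ¬Q))) = 2/3 ↔ 1 = 2/3
¬((((¬Q ↔ (P ↔ P)) ↔ ((¬P ↔ (Q → P)) → (R → ¬Q))) ↔ ((¬R ∨ (Q → P)) ↔ ¬¬Q)) ↔ (((P ∨ (Q ∨ Q)) → (((Q → Q) ↔ P) ↔ (Q → Q))) ∨ (((Q → Q) ↔ R) → (R ∨ ¬Q)))) = ¬2/3 = 1/3

1/3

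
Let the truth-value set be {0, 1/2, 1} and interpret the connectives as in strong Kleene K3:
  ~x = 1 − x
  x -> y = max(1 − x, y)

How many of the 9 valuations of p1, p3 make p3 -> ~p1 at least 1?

p1 = 0, p3 = 0 ↦ 1  ≥
p1 = 0, p3 = 1/2 ↦ 1  ≥
p1 = 0, p3 = 1 ↦ 1  ≥
p1 = 1/2, p3 = 0 ↦ 1  ≥
p1 = 1/2, p3 = 1/2 ↦ 1/2  <
p1 = 1/2, p3 = 1 ↦ 1/2  <
p1 = 1, p3 = 0 ↦ 1  ≥
p1 = 1, p3 = 1/2 ↦ 1/2  <
p1 = 1, p3 = 1 ↦ 0  <
So 5 of the 9 assignments meet the threshold.

5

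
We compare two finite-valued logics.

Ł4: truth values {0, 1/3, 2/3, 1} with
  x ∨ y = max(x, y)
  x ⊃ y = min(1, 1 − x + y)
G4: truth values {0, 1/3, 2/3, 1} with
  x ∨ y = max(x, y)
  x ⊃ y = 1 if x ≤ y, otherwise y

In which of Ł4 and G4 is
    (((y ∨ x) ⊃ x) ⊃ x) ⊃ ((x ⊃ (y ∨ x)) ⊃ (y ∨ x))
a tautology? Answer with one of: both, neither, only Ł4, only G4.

only Ł4

In Ł4: every assignment gives 1 — tautology.
In G4: at x = 0, y = 1/3 the value is 1/3 — not a tautology.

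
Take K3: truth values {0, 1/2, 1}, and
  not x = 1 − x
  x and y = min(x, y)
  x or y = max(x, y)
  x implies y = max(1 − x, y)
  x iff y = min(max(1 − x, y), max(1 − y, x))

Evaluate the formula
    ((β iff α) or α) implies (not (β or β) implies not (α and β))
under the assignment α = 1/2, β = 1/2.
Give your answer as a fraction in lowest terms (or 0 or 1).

β iff α = 1/2 iff 1/2 = 1/2
(β iff α) or α = 1/2 or 1/2 = 1/2
β or β = 1/2 or 1/2 = 1/2
not (β or β) = not 1/2 = 1/2
α and β = 1/2 and 1/2 = 1/2
not (α and β) = not 1/2 = 1/2
not (β or β) implies not (α and β) = 1/2 implies 1/2 = 1/2
((β iff α) or α) implies (not (β or β) implies not (α and β)) = 1/2 implies 1/2 = 1/2

1/2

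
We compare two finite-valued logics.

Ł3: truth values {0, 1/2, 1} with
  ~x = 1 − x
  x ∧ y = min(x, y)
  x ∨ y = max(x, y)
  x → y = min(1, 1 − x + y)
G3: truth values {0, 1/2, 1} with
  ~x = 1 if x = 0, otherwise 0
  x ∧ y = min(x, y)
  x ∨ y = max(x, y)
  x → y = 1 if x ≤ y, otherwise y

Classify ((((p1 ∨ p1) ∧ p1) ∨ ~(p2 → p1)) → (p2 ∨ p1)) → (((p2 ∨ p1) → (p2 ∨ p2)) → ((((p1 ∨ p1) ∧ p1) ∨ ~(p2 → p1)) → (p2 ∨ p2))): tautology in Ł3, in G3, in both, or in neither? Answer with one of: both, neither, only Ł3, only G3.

In Ł3: every assignment gives 1 — tautology.
In G3: every assignment gives 1 — tautology.

both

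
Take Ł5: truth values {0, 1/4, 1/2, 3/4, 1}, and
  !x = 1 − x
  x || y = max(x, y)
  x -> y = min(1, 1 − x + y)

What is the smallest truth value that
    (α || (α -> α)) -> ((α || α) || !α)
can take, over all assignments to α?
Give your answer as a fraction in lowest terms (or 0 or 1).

1/2

Take α = 1/2:
α -> α = 1/2 -> 1/2 = 1
α || (α -> α) = 1/2 || 1 = 1
α || α = 1/2 || 1/2 = 1/2
!α = !1/2 = 1/2
(α || α) || !α = 1/2 || 1/2 = 1/2
(α || (α -> α)) -> ((α || α) || !α) = 1 -> 1/2 = 1/2
No assignment yields a value below 1/2, so this is the minimum.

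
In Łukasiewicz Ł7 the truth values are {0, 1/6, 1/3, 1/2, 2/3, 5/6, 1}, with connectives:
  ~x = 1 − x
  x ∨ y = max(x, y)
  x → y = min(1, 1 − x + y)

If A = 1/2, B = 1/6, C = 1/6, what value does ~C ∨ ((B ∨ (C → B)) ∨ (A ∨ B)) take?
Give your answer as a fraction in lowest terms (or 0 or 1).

~C = ~1/6 = 5/6
C → B = 1/6 → 1/6 = 1
B ∨ (C → B) = 1/6 ∨ 1 = 1
A ∨ B = 1/2 ∨ 1/6 = 1/2
(B ∨ (C → B)) ∨ (A ∨ B) = 1 ∨ 1/2 = 1
~C ∨ ((B ∨ (C → B)) ∨ (A ∨ B)) = 5/6 ∨ 1 = 1

1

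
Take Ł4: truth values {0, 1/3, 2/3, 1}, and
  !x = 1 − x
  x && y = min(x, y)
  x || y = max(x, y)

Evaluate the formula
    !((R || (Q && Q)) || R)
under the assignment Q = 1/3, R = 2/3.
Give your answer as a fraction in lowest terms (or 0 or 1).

Q && Q = 1/3 && 1/3 = 1/3
R || (Q && Q) = 2/3 || 1/3 = 2/3
(R || (Q && Q)) || R = 2/3 || 2/3 = 2/3
!((R || (Q && Q)) || R) = !2/3 = 1/3

1/3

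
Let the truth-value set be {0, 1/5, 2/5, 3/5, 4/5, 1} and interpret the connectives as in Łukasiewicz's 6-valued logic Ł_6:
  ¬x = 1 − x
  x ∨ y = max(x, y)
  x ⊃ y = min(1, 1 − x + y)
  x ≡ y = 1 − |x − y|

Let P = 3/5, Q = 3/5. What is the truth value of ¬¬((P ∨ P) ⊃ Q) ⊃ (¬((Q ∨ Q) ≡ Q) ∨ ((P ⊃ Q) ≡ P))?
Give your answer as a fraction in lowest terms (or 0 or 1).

3/5

P ∨ P = 3/5 ∨ 3/5 = 3/5
(P ∨ P) ⊃ Q = 3/5 ⊃ 3/5 = 1
¬((P ∨ P) ⊃ Q) = ¬1 = 0
¬¬((P ∨ P) ⊃ Q) = ¬0 = 1
Q ∨ Q = 3/5 ∨ 3/5 = 3/5
(Q ∨ Q) ≡ Q = 3/5 ≡ 3/5 = 1
¬((Q ∨ Q) ≡ Q) = ¬1 = 0
P ⊃ Q = 3/5 ⊃ 3/5 = 1
(P ⊃ Q) ≡ P = 1 ≡ 3/5 = 3/5
¬((Q ∨ Q) ≡ Q) ∨ ((P ⊃ Q) ≡ P) = 0 ∨ 3/5 = 3/5
¬¬((P ∨ P) ⊃ Q) ⊃ (¬((Q ∨ Q) ≡ Q) ∨ ((P ⊃ Q) ≡ P)) = 1 ⊃ 3/5 = 3/5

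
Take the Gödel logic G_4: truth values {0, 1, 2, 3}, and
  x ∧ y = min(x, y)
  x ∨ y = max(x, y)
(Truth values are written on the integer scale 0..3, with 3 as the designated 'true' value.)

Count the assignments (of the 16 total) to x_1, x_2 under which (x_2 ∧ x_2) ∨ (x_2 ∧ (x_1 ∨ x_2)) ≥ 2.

8

x_1 = 0, x_2 = 0 ↦ 0  <
x_1 = 0, x_2 = 1 ↦ 1  <
x_1 = 0, x_2 = 2 ↦ 2  ≥
x_1 = 0, x_2 = 3 ↦ 3  ≥
x_1 = 1, x_2 = 0 ↦ 0  <
x_1 = 1, x_2 = 1 ↦ 1  <
x_1 = 1, x_2 = 2 ↦ 2  ≥
x_1 = 1, x_2 = 3 ↦ 3  ≥
x_1 = 2, x_2 = 0 ↦ 0  <
x_1 = 2, x_2 = 1 ↦ 1  <
x_1 = 2, x_2 = 2 ↦ 2  ≥
x_1 = 2, x_2 = 3 ↦ 3  ≥
x_1 = 3, x_2 = 0 ↦ 0  <
x_1 = 3, x_2 = 1 ↦ 1  <
x_1 = 3, x_2 = 2 ↦ 2  ≥
x_1 = 3, x_2 = 3 ↦ 3  ≥
So 8 of the 16 assignments meet the threshold.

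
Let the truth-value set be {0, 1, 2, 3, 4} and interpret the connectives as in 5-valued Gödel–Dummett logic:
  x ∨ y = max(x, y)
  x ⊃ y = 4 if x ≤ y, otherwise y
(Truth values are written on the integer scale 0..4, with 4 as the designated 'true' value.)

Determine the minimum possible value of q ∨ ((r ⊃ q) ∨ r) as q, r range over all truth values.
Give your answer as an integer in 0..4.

1

Take q = 0, r = 1:
r ⊃ q = 1 ⊃ 0 = 0
(r ⊃ q) ∨ r = 0 ∨ 1 = 1
q ∨ ((r ⊃ q) ∨ r) = 0 ∨ 1 = 1
No assignment yields a value below 1, so this is the minimum.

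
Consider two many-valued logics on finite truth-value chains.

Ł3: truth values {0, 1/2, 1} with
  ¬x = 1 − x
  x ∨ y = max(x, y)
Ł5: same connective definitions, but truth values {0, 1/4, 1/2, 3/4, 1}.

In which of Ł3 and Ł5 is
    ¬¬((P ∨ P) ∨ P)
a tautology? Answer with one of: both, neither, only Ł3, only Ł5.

neither

In Ł3: at P = 0 the value is 0 — not a tautology.
In Ł5: at P = 0 the value is 0 — not a tautology.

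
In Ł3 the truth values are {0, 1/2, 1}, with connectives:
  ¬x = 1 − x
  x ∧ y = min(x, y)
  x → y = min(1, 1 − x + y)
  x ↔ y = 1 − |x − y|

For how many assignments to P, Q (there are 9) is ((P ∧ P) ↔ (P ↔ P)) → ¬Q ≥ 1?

6

P = 0, Q = 0 ↦ 1  ≥
P = 0, Q = 1/2 ↦ 1  ≥
P = 0, Q = 1 ↦ 1  ≥
P = 1/2, Q = 0 ↦ 1  ≥
P = 1/2, Q = 1/2 ↦ 1  ≥
P = 1/2, Q = 1 ↦ 1/2  <
P = 1, Q = 0 ↦ 1  ≥
P = 1, Q = 1/2 ↦ 1/2  <
P = 1, Q = 1 ↦ 0  <
So 6 of the 9 assignments meet the threshold.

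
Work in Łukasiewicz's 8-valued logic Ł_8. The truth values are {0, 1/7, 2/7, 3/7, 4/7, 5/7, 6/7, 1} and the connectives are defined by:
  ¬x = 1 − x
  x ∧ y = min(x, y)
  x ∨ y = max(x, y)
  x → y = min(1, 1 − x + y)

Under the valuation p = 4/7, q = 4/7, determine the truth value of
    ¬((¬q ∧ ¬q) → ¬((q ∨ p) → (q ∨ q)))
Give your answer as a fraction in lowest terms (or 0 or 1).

3/7

¬q = ¬4/7 = 3/7
¬q = ¬4/7 = 3/7
¬q ∧ ¬q = 3/7 ∧ 3/7 = 3/7
q ∨ p = 4/7 ∨ 4/7 = 4/7
q ∨ q = 4/7 ∨ 4/7 = 4/7
(q ∨ p) → (q ∨ q) = 4/7 → 4/7 = 1
¬((q ∨ p) → (q ∨ q)) = ¬1 = 0
(¬q ∧ ¬q) → ¬((q ∨ p) → (q ∨ q)) = 3/7 → 0 = 4/7
¬((¬q ∧ ¬q) → ¬((q ∨ p) → (q ∨ q))) = ¬4/7 = 3/7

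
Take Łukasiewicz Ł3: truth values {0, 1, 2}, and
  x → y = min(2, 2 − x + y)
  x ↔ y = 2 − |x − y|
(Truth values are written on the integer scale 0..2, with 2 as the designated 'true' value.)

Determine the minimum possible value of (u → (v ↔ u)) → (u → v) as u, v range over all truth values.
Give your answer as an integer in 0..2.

1

Take u = 1, v = 0:
v ↔ u = 0 ↔ 1 = 1
u → (v ↔ u) = 1 → 1 = 2
u → v = 1 → 0 = 1
(u → (v ↔ u)) → (u → v) = 2 → 1 = 1
No assignment yields a value below 1, so this is the minimum.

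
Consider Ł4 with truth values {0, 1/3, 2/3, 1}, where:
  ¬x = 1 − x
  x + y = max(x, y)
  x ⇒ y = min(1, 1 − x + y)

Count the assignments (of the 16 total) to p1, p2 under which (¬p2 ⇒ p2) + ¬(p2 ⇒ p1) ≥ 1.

p1 = 0, p2 = 0 ↦ 0  <
p1 = 0, p2 = 1/3 ↦ 2/3  <
p1 = 0, p2 = 2/3 ↦ 1  ≥
p1 = 0, p2 = 1 ↦ 1  ≥
p1 = 1/3, p2 = 0 ↦ 0  <
p1 = 1/3, p2 = 1/3 ↦ 2/3  <
p1 = 1/3, p2 = 2/3 ↦ 1  ≥
p1 = 1/3, p2 = 1 ↦ 1  ≥
p1 = 2/3, p2 = 0 ↦ 0  <
p1 = 2/3, p2 = 1/3 ↦ 2/3  <
p1 = 2/3, p2 = 2/3 ↦ 1  ≥
p1 = 2/3, p2 = 1 ↦ 1  ≥
p1 = 1, p2 = 0 ↦ 0  <
p1 = 1, p2 = 1/3 ↦ 2/3  <
p1 = 1, p2 = 2/3 ↦ 1  ≥
p1 = 1, p2 = 1 ↦ 1  ≥
So 8 of the 16 assignments meet the threshold.

8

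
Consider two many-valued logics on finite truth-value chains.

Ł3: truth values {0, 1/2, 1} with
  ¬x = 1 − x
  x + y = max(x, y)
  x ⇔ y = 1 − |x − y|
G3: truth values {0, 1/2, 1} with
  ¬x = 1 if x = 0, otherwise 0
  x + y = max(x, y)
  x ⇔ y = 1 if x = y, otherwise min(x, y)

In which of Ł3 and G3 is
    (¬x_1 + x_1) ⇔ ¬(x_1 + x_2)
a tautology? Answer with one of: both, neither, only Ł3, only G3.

neither

In Ł3: at x_1 = 0, x_2 = 1/2 the value is 1/2 — not a tautology.
In G3: at x_1 = 0, x_2 = 1/2 the value is 0 — not a tautology.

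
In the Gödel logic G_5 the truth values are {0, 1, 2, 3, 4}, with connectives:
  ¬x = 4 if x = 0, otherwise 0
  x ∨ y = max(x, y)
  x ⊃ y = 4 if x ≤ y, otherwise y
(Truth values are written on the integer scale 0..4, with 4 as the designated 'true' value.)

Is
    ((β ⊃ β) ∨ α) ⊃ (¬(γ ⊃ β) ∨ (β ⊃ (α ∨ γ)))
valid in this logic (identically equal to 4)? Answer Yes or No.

Counterexample: take α = 0, β = 1, γ = 0.
β ⊃ β = 1 ⊃ 1 = 4
(β ⊃ β) ∨ α = 4 ∨ 0 = 4
γ ⊃ β = 0 ⊃ 1 = 4
¬(γ ⊃ β) = ¬4 = 0
α ∨ γ = 0 ∨ 0 = 0
β ⊃ (α ∨ γ) = 1 ⊃ 0 = 0
¬(γ ⊃ β) ∨ (β ⊃ (α ∨ γ)) = 0 ∨ 0 = 0
((β ⊃ β) ∨ α) ⊃ (¬(γ ⊃ β) ∨ (β ⊃ (α ∨ γ))) = 4 ⊃ 0 = 0
This gives 0 ≠ 4.

No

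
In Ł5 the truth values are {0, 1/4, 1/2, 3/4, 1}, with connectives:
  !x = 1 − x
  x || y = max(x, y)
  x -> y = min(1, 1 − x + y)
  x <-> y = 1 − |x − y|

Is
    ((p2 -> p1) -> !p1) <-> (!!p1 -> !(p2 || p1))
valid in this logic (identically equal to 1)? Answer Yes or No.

No

Counterexample: take p1 = 1/4, p2 = 0.
p2 -> p1 = 0 -> 1/4 = 1
!p1 = !1/4 = 3/4
(p2 -> p1) -> !p1 = 1 -> 3/4 = 3/4
!p1 = !1/4 = 3/4
!!p1 = !3/4 = 1/4
p2 || p1 = 0 || 1/4 = 1/4
!(p2 || p1) = !1/4 = 3/4
!!p1 -> !(p2 || p1) = 1/4 -> 3/4 = 1
((p2 -> p1) -> !p1) <-> (!!p1 -> !(p2 || p1)) = 3/4 <-> 1 = 3/4
This gives 3/4 ≠ 1.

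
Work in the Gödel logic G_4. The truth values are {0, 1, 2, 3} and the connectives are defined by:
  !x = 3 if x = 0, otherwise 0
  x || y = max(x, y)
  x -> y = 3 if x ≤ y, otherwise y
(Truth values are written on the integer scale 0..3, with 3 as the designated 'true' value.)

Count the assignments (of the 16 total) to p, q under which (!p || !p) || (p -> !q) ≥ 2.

7

p = 0, q = 0 ↦ 3  ≥
p = 0, q = 1 ↦ 3  ≥
p = 0, q = 2 ↦ 3  ≥
p = 0, q = 3 ↦ 3  ≥
p = 1, q = 0 ↦ 3  ≥
p = 1, q = 1 ↦ 0  <
p = 1, q = 2 ↦ 0  <
p = 1, q = 3 ↦ 0  <
p = 2, q = 0 ↦ 3  ≥
p = 2, q = 1 ↦ 0  <
p = 2, q = 2 ↦ 0  <
p = 2, q = 3 ↦ 0  <
p = 3, q = 0 ↦ 3  ≥
p = 3, q = 1 ↦ 0  <
p = 3, q = 2 ↦ 0  <
p = 3, q = 3 ↦ 0  <
So 7 of the 16 assignments meet the threshold.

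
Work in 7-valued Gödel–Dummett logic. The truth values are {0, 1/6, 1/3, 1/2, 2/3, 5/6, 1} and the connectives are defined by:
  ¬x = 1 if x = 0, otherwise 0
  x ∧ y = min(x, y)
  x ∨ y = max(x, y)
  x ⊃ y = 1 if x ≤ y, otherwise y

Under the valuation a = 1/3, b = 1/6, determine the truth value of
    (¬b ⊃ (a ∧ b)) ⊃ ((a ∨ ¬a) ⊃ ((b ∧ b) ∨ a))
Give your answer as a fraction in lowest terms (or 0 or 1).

¬b = ¬1/6 = 0
a ∧ b = 1/3 ∧ 1/6 = 1/6
¬b ⊃ (a ∧ b) = 0 ⊃ 1/6 = 1
¬a = ¬1/3 = 0
a ∨ ¬a = 1/3 ∨ 0 = 1/3
b ∧ b = 1/6 ∧ 1/6 = 1/6
(b ∧ b) ∨ a = 1/6 ∨ 1/3 = 1/3
(a ∨ ¬a) ⊃ ((b ∧ b) ∨ a) = 1/3 ⊃ 1/3 = 1
(¬b ⊃ (a ∧ b)) ⊃ ((a ∨ ¬a) ⊃ ((b ∧ b) ∨ a)) = 1 ⊃ 1 = 1

1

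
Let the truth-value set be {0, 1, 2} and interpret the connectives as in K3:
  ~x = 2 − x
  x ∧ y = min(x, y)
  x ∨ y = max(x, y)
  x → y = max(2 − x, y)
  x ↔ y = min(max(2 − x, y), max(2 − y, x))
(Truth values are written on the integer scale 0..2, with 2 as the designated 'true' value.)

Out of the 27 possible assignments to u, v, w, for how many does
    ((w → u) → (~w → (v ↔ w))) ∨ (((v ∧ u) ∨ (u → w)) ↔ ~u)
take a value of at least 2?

value 2: 17 assignments (counts)
value 1: 9 assignments
value 0: 1 assignment
So 17 of the 27 assignments meet the threshold.

17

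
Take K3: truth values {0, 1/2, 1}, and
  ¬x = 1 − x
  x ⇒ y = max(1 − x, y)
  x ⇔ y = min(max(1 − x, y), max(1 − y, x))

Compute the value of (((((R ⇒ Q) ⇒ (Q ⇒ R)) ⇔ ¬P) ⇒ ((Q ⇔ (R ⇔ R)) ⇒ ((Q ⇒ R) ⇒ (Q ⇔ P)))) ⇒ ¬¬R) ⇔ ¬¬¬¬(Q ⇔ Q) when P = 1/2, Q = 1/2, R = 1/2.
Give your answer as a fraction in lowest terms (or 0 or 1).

R ⇒ Q = 1/2 ⇒ 1/2 = 1/2
Q ⇒ R = 1/2 ⇒ 1/2 = 1/2
(R ⇒ Q) ⇒ (Q ⇒ R) = 1/2 ⇒ 1/2 = 1/2
¬P = ¬1/2 = 1/2
((R ⇒ Q) ⇒ (Q ⇒ R)) ⇔ ¬P = 1/2 ⇔ 1/2 = 1/2
R ⇔ R = 1/2 ⇔ 1/2 = 1/2
Q ⇔ (R ⇔ R) = 1/2 ⇔ 1/2 = 1/2
Q ⇒ R = 1/2 ⇒ 1/2 = 1/2
Q ⇔ P = 1/2 ⇔ 1/2 = 1/2
(Q ⇒ R) ⇒ (Q ⇔ P) = 1/2 ⇒ 1/2 = 1/2
(Q ⇔ (R ⇔ R)) ⇒ ((Q ⇒ R) ⇒ (Q ⇔ P)) = 1/2 ⇒ 1/2 = 1/2
(((R ⇒ Q) ⇒ (Q ⇒ R)) ⇔ ¬P) ⇒ ((Q ⇔ (R ⇔ R)) ⇒ ((Q ⇒ R) ⇒ (Q ⇔ P))) = 1/2 ⇒ 1/2 = 1/2
¬R = ¬1/2 = 1/2
¬¬R = ¬1/2 = 1/2
((((R ⇒ Q) ⇒ (Q ⇒ R)) ⇔ ¬P) ⇒ ((Q ⇔ (R ⇔ R)) ⇒ ((Q ⇒ R) ⇒ (Q ⇔ P)))) ⇒ ¬¬R = 1/2 ⇒ 1/2 = 1/2
Q ⇔ Q = 1/2 ⇔ 1/2 = 1/2
¬(Q ⇔ Q) = ¬1/2 = 1/2
¬¬(Q ⇔ Q) = ¬1/2 = 1/2
¬¬¬(Q ⇔ Q) = ¬1/2 = 1/2
¬¬¬¬(Q ⇔ Q) = ¬1/2 = 1/2
(((((R ⇒ Q) ⇒ (Q ⇒ R)) ⇔ ¬P) ⇒ ((Q ⇔ (R ⇔ R)) ⇒ ((Q ⇒ R) ⇒ (Q ⇔ P)))) ⇒ ¬¬R) ⇔ ¬¬¬¬(Q ⇔ Q) = 1/2 ⇔ 1/2 = 1/2

1/2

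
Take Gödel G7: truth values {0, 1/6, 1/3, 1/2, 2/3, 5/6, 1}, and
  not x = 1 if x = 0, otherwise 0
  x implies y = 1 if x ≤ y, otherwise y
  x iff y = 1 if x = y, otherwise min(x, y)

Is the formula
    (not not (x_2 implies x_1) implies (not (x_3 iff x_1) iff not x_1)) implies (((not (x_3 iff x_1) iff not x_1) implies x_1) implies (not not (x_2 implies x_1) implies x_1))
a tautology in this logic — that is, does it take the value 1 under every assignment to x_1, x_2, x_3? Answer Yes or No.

Yes

At x_1 = 1/3, x_2 = 0, x_3 = 2/3, for instance:
x_2 implies x_1 = 0 implies 1/3 = 1
not (x_2 implies x_1) = not 1 = 0
not not (x_2 implies x_1) = not 0 = 1
x_3 iff x_1 = 2/3 iff 1/3 = 1/3
not (x_3 iff x_1) = not 1/3 = 0
not x_1 = not 1/3 = 0
not (x_3 iff x_1) iff not x_1 = 0 iff 0 = 1
not not (x_2 implies x_1) implies (not (x_3 iff x_1) iff not x_1) = 1 implies 1 = 1
(not (x_3 iff x_1) iff not x_1) implies x_1 = 1 implies 1/3 = 1/3
not not (x_2 implies x_1) implies x_1 = 1 implies 1/3 = 1/3
((not (x_3 iff x_1) iff not x_1) implies x_1) implies (not not (x_2 implies x_1) implies x_1) = 1/3 implies 1/3 = 1
(not not (x_2 implies x_1) implies (not (x_3 iff x_1) iff not x_1)) implies (((not (x_3 iff x_1) iff not x_1) implies x_1) implies (not not (x_2 implies x_1) implies x_1)) = 1 implies 1 = 1
and checking the remaining 342 assignments likewise gives ≥ 1 in every case.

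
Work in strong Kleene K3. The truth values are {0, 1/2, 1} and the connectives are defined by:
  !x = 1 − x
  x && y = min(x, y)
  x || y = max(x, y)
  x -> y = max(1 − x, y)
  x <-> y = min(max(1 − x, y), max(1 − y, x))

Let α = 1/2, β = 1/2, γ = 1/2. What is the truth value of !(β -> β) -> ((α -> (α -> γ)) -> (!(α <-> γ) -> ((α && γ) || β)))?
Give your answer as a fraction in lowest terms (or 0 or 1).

β -> β = 1/2 -> 1/2 = 1/2
!(β -> β) = !1/2 = 1/2
α -> γ = 1/2 -> 1/2 = 1/2
α -> (α -> γ) = 1/2 -> 1/2 = 1/2
α <-> γ = 1/2 <-> 1/2 = 1/2
!(α <-> γ) = !1/2 = 1/2
α && γ = 1/2 && 1/2 = 1/2
(α && γ) || β = 1/2 || 1/2 = 1/2
!(α <-> γ) -> ((α && γ) || β) = 1/2 -> 1/2 = 1/2
(α -> (α -> γ)) -> (!(α <-> γ) -> ((α && γ) || β)) = 1/2 -> 1/2 = 1/2
!(β -> β) -> ((α -> (α -> γ)) -> (!(α <-> γ) -> ((α && γ) || β))) = 1/2 -> 1/2 = 1/2

1/2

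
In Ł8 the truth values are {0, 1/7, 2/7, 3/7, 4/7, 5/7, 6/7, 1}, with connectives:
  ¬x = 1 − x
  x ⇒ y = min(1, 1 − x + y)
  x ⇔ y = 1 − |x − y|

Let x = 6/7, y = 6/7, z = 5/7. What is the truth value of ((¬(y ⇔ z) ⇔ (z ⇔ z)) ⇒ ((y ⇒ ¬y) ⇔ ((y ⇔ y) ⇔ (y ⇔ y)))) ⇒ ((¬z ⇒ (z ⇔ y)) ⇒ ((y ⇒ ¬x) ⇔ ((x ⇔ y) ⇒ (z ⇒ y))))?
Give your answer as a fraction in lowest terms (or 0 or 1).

y ⇔ z = 6/7 ⇔ 5/7 = 6/7
¬(y ⇔ z) = ¬6/7 = 1/7
z ⇔ z = 5/7 ⇔ 5/7 = 1
¬(y ⇔ z) ⇔ (z ⇔ z) = 1/7 ⇔ 1 = 1/7
¬y = ¬6/7 = 1/7
y ⇒ ¬y = 6/7 ⇒ 1/7 = 2/7
y ⇔ y = 6/7 ⇔ 6/7 = 1
y ⇔ y = 6/7 ⇔ 6/7 = 1
(y ⇔ y) ⇔ (y ⇔ y) = 1 ⇔ 1 = 1
(y ⇒ ¬y) ⇔ ((y ⇔ y) ⇔ (y ⇔ y)) = 2/7 ⇔ 1 = 2/7
(¬(y ⇔ z) ⇔ (z ⇔ z)) ⇒ ((y ⇒ ¬y) ⇔ ((y ⇔ y) ⇔ (y ⇔ y))) = 1/7 ⇒ 2/7 = 1
¬z = ¬5/7 = 2/7
z ⇔ y = 5/7 ⇔ 6/7 = 6/7
¬z ⇒ (z ⇔ y) = 2/7 ⇒ 6/7 = 1
¬x = ¬6/7 = 1/7
y ⇒ ¬x = 6/7 ⇒ 1/7 = 2/7
x ⇔ y = 6/7 ⇔ 6/7 = 1
z ⇒ y = 5/7 ⇒ 6/7 = 1
(x ⇔ y) ⇒ (z ⇒ y) = 1 ⇒ 1 = 1
(y ⇒ ¬x) ⇔ ((x ⇔ y) ⇒ (z ⇒ y)) = 2/7 ⇔ 1 = 2/7
(¬z ⇒ (z ⇔ y)) ⇒ ((y ⇒ ¬x) ⇔ ((x ⇔ y) ⇒ (z ⇒ y))) = 1 ⇒ 2/7 = 2/7
((¬(y ⇔ z) ⇔ (z ⇔ z)) ⇒ ((y ⇒ ¬y) ⇔ ((y ⇔ y) ⇔ (y ⇔ y)))) ⇒ ((¬z ⇒ (z ⇔ y)) ⇒ ((y ⇒ ¬x) ⇔ ((x ⇔ y) ⇒ (z ⇒ y)))) = 1 ⇒ 2/7 = 2/7

2/7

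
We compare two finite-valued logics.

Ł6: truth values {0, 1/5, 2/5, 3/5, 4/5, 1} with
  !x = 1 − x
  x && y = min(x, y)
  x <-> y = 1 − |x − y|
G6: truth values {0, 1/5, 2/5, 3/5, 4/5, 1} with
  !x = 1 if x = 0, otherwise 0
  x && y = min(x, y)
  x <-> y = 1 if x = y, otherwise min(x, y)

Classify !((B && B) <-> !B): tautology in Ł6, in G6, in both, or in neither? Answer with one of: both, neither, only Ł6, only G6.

only G6

In Ł6: at B = 1/5 the value is 3/5 — not a tautology.
In G6: every assignment gives 1 — tautology.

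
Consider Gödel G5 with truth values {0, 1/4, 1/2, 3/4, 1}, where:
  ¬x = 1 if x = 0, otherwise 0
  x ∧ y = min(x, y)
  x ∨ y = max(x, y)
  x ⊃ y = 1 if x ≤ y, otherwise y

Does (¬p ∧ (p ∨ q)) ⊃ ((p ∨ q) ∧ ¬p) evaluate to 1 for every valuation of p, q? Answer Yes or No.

At p = 3/4, q = 1, for instance:
¬p = ¬3/4 = 0
p ∨ q = 3/4 ∨ 1 = 1
¬p ∧ (p ∨ q) = 0 ∧ 1 = 0
(p ∨ q) ∧ ¬p = 1 ∧ 0 = 0
(¬p ∧ (p ∨ q)) ⊃ ((p ∨ q) ∧ ¬p) = 0 ⊃ 0 = 1
and checking the remaining 24 assignments likewise gives ≥ 1 in every case.

Yes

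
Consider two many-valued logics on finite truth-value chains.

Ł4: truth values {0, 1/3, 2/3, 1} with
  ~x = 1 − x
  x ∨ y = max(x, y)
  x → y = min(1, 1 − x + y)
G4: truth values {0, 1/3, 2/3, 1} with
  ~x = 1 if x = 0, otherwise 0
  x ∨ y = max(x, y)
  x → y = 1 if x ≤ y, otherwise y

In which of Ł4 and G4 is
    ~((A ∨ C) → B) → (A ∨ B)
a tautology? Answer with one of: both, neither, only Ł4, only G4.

neither

In Ł4: at A = 0, B = 0, C = 1/3 the value is 2/3 — not a tautology.
In G4: at A = 0, B = 0, C = 1/3 the value is 0 — not a tautology.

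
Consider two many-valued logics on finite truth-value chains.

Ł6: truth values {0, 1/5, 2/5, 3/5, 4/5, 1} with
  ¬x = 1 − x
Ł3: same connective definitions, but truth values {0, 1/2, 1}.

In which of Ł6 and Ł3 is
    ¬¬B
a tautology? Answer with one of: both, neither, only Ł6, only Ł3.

neither

In Ł6: at B = 0 the value is 0 — not a tautology.
In Ł3: at B = 0 the value is 0 — not a tautology.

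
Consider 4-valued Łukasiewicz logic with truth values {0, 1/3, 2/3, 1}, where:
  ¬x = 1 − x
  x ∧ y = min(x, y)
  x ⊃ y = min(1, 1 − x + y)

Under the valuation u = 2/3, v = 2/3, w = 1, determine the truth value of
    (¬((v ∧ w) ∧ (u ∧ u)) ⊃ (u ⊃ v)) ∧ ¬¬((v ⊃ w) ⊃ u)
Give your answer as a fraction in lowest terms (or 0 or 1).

2/3

v ∧ w = 2/3 ∧ 1 = 2/3
u ∧ u = 2/3 ∧ 2/3 = 2/3
(v ∧ w) ∧ (u ∧ u) = 2/3 ∧ 2/3 = 2/3
¬((v ∧ w) ∧ (u ∧ u)) = ¬2/3 = 1/3
u ⊃ v = 2/3 ⊃ 2/3 = 1
¬((v ∧ w) ∧ (u ∧ u)) ⊃ (u ⊃ v) = 1/3 ⊃ 1 = 1
v ⊃ w = 2/3 ⊃ 1 = 1
(v ⊃ w) ⊃ u = 1 ⊃ 2/3 = 2/3
¬((v ⊃ w) ⊃ u) = ¬2/3 = 1/3
¬¬((v ⊃ w) ⊃ u) = ¬1/3 = 2/3
(¬((v ∧ w) ∧ (u ∧ u)) ⊃ (u ⊃ v)) ∧ ¬¬((v ⊃ w) ⊃ u) = 1 ∧ 2/3 = 2/3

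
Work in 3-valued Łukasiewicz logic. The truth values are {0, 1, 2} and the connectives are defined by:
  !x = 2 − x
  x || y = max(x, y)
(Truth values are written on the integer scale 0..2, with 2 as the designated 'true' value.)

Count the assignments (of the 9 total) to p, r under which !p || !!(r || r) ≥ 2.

p = 0, r = 0 ↦ 2  ≥
p = 0, r = 1 ↦ 2  ≥
p = 0, r = 2 ↦ 2  ≥
p = 1, r = 0 ↦ 1  <
p = 1, r = 1 ↦ 1  <
p = 1, r = 2 ↦ 2  ≥
p = 2, r = 0 ↦ 0  <
p = 2, r = 1 ↦ 1  <
p = 2, r = 2 ↦ 2  ≥
So 5 of the 9 assignments meet the threshold.

5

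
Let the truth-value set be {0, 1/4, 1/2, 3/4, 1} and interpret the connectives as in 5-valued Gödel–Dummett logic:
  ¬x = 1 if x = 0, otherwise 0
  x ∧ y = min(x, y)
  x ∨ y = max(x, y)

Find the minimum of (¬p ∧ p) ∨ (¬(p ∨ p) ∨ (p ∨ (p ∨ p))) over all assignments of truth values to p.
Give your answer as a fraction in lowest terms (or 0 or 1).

Take p = 1/4:
¬p = ¬1/4 = 0
¬p ∧ p = 0 ∧ 1/4 = 0
p ∨ p = 1/4 ∨ 1/4 = 1/4
¬(p ∨ p) = ¬1/4 = 0
p ∨ p = 1/4 ∨ 1/4 = 1/4
p ∨ (p ∨ p) = 1/4 ∨ 1/4 = 1/4
¬(p ∨ p) ∨ (p ∨ (p ∨ p)) = 0 ∨ 1/4 = 1/4
(¬p ∧ p) ∨ (¬(p ∨ p) ∨ (p ∨ (p ∨ p))) = 0 ∨ 1/4 = 1/4
No assignment yields a value below 1/4, so this is the minimum.

1/4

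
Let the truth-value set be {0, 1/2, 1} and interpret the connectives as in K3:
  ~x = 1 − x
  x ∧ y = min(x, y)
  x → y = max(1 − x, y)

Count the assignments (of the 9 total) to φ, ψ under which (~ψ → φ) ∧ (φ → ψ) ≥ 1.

3

φ = 0, ψ = 0 ↦ 0  <
φ = 0, ψ = 1/2 ↦ 1/2  <
φ = 0, ψ = 1 ↦ 1  ≥
φ = 1/2, ψ = 0 ↦ 1/2  <
φ = 1/2, ψ = 1/2 ↦ 1/2  <
φ = 1/2, ψ = 1 ↦ 1  ≥
φ = 1, ψ = 0 ↦ 0  <
φ = 1, ψ = 1/2 ↦ 1/2  <
φ = 1, ψ = 1 ↦ 1  ≥
So 3 of the 9 assignments meet the threshold.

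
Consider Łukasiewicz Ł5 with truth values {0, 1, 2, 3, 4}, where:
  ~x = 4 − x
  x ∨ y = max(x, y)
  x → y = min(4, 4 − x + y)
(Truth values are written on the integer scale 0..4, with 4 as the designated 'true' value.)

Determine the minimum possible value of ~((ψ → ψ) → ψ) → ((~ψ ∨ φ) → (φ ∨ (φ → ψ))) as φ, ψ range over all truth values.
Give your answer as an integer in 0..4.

2

Take φ = 2, ψ = 0:
ψ → ψ = 0 → 0 = 4
(ψ → ψ) → ψ = 4 → 0 = 0
~((ψ → ψ) → ψ) = ~0 = 4
~ψ = ~0 = 4
~ψ ∨ φ = 4 ∨ 2 = 4
φ → ψ = 2 → 0 = 2
φ ∨ (φ → ψ) = 2 ∨ 2 = 2
(~ψ ∨ φ) → (φ ∨ (φ → ψ)) = 4 → 2 = 2
~((ψ → ψ) → ψ) → ((~ψ ∨ φ) → (φ ∨ (φ → ψ))) = 4 → 2 = 2
No assignment yields a value below 2, so this is the minimum.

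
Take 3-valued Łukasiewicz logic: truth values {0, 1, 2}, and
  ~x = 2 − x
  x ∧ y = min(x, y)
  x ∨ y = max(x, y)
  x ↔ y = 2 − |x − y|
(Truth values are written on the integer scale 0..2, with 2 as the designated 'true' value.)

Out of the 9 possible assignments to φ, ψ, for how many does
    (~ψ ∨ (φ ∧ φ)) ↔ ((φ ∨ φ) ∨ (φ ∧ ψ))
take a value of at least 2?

φ = 0, ψ = 0 ↦ 0  <
φ = 0, ψ = 1 ↦ 1  <
φ = 0, ψ = 2 ↦ 2  ≥
φ = 1, ψ = 0 ↦ 1  <
φ = 1, ψ = 1 ↦ 2  ≥
φ = 1, ψ = 2 ↦ 2  ≥
φ = 2, ψ = 0 ↦ 2  ≥
φ = 2, ψ = 1 ↦ 2  ≥
φ = 2, ψ = 2 ↦ 2  ≥
So 6 of the 9 assignments meet the threshold.

6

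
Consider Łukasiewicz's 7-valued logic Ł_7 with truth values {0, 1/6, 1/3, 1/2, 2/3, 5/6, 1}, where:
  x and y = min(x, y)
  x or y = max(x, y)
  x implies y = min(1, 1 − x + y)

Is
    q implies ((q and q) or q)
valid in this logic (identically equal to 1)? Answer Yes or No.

Yes

q = 0 ↦ 1
q = 1/6 ↦ 1
q = 1/3 ↦ 1
q = 1/2 ↦ 1
q = 2/3 ↦ 1
q = 5/6 ↦ 1
q = 1 ↦ 1
Every assignment gives a value ≥ 1.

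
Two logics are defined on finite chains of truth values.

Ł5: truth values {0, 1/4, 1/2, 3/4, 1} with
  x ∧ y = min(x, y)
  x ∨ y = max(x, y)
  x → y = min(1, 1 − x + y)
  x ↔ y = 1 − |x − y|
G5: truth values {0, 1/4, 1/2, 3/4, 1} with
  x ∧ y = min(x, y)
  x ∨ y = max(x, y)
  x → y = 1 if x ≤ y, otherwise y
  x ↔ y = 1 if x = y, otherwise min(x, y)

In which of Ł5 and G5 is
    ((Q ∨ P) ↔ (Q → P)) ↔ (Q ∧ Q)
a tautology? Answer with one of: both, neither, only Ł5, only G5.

In Ł5: at P = 0, Q = 1/4 the value is 3/4 — not a tautology.
In G5: at P = 0, Q = 1/4 the value is 0 — not a tautology.

neither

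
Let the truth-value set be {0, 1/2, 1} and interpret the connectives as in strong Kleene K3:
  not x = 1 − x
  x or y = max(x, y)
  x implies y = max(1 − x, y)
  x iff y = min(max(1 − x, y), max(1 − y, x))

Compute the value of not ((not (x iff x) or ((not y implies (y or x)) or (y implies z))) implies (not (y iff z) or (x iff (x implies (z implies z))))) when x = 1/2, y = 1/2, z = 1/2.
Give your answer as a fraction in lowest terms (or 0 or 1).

1/2

x iff x = 1/2 iff 1/2 = 1/2
not (x iff x) = not 1/2 = 1/2
not y = not 1/2 = 1/2
y or x = 1/2 or 1/2 = 1/2
not y implies (y or x) = 1/2 implies 1/2 = 1/2
y implies z = 1/2 implies 1/2 = 1/2
(not y implies (y or x)) or (y implies z) = 1/2 or 1/2 = 1/2
not (x iff x) or ((not y implies (y or x)) or (y implies z)) = 1/2 or 1/2 = 1/2
y iff z = 1/2 iff 1/2 = 1/2
not (y iff z) = not 1/2 = 1/2
z implies z = 1/2 implies 1/2 = 1/2
x implies (z implies z) = 1/2 implies 1/2 = 1/2
x iff (x implies (z implies z)) = 1/2 iff 1/2 = 1/2
not (y iff z) or (x iff (x implies (z implies z))) = 1/2 or 1/2 = 1/2
(not (x iff x) or ((not y implies (y or x)) or (y implies z))) implies (not (y iff z) or (x iff (x implies (z implies z)))) = 1/2 implies 1/2 = 1/2
not ((not (x iff x) or ((not y implies (y or x)) or (y implies z))) implies (not (y iff z) or (x iff (x implies (z implies z))))) = not 1/2 = 1/2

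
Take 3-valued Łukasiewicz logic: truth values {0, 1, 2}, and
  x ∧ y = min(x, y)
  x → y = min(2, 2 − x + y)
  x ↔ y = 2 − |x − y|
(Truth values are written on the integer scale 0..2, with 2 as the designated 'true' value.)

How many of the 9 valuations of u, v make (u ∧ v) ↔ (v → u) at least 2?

3

u = 0, v = 0 ↦ 0  <
u = 0, v = 1 ↦ 1  <
u = 0, v = 2 ↦ 2  ≥
u = 1, v = 0 ↦ 0  <
u = 1, v = 1 ↦ 1  <
u = 1, v = 2 ↦ 2  ≥
u = 2, v = 0 ↦ 0  <
u = 2, v = 1 ↦ 1  <
u = 2, v = 2 ↦ 2  ≥
So 3 of the 9 assignments meet the threshold.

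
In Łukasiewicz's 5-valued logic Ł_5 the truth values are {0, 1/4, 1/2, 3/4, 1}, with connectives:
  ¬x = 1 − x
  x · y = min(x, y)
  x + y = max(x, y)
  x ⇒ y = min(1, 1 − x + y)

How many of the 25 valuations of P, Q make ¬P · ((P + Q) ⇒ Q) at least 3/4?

value 1: 5 assignments (counts)
value 3/4: 5 assignments (counts)
value 1/2: 5 assignments
value 1/4: 5 assignments
value 0: 5 assignments
So 10 of the 25 assignments meet the threshold.

10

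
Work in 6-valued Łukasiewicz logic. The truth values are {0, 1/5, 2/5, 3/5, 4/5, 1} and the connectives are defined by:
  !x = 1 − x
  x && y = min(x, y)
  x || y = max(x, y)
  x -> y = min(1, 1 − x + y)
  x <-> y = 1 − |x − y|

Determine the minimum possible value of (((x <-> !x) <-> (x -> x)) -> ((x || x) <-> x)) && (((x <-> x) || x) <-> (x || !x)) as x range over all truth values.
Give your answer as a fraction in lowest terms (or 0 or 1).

Take x = 2/5:
!x = !2/5 = 3/5
x <-> !x = 2/5 <-> 3/5 = 4/5
x -> x = 2/5 -> 2/5 = 1
(x <-> !x) <-> (x -> x) = 4/5 <-> 1 = 4/5
x || x = 2/5 || 2/5 = 2/5
(x || x) <-> x = 2/5 <-> 2/5 = 1
((x <-> !x) <-> (x -> x)) -> ((x || x) <-> x) = 4/5 -> 1 = 1
x <-> x = 2/5 <-> 2/5 = 1
(x <-> x) || x = 1 || 2/5 = 1
!x = !2/5 = 3/5
x || !x = 2/5 || 3/5 = 3/5
((x <-> x) || x) <-> (x || !x) = 1 <-> 3/5 = 3/5
(((x <-> !x) <-> (x -> x)) -> ((x || x) <-> x)) && (((x <-> x) || x) <-> (x || !x)) = 1 && 3/5 = 3/5
No assignment yields a value below 3/5, so this is the minimum.

3/5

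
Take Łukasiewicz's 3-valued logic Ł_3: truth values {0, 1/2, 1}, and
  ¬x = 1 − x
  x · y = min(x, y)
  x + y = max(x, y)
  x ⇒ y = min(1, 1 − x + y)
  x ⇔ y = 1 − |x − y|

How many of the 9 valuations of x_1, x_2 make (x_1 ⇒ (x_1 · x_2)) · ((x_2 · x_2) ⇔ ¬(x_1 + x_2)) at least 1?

x_1 = 0, x_2 = 0 ↦ 0  <
x_1 = 0, x_2 = 1/2 ↦ 1  ≥
x_1 = 0, x_2 = 1 ↦ 0  <
x_1 = 1/2, x_2 = 0 ↦ 1/2  <
x_1 = 1/2, x_2 = 1/2 ↦ 1  ≥
x_1 = 1/2, x_2 = 1 ↦ 0  <
x_1 = 1, x_2 = 0 ↦ 0  <
x_1 = 1, x_2 = 1/2 ↦ 1/2  <
x_1 = 1, x_2 = 1 ↦ 0  <
So 2 of the 9 assignments meet the threshold.

2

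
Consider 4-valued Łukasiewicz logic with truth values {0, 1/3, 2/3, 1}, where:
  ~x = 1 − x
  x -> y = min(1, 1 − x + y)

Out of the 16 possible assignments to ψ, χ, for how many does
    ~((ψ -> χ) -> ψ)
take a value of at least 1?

ψ = 0, χ = 0 ↦ 1  ≥
ψ = 0, χ = 1/3 ↦ 1  ≥
ψ = 0, χ = 2/3 ↦ 1  ≥
ψ = 0, χ = 1 ↦ 1  ≥
ψ = 1/3, χ = 0 ↦ 1/3  <
ψ = 1/3, χ = 1/3 ↦ 2/3  <
ψ = 1/3, χ = 2/3 ↦ 2/3  <
ψ = 1/3, χ = 1 ↦ 2/3  <
ψ = 2/3, χ = 0 ↦ 0  <
ψ = 2/3, χ = 1/3 ↦ 0  <
ψ = 2/3, χ = 2/3 ↦ 1/3  <
ψ = 2/3, χ = 1 ↦ 1/3  <
ψ = 1, χ = 0 ↦ 0  <
ψ = 1, χ = 1/3 ↦ 0  <
ψ = 1, χ = 2/3 ↦ 0  <
ψ = 1, χ = 1 ↦ 0  <
So 4 of the 16 assignments meet the threshold.

4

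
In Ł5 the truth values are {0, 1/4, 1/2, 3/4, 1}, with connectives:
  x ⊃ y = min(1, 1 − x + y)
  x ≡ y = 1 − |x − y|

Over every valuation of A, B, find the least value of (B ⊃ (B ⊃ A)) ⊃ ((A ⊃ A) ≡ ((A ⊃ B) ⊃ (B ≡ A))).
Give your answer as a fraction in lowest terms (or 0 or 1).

1/2

Take A = 0, B = 1/2:
B ⊃ A = 1/2 ⊃ 0 = 1/2
B ⊃ (B ⊃ A) = 1/2 ⊃ 1/2 = 1
A ⊃ A = 0 ⊃ 0 = 1
A ⊃ B = 0 ⊃ 1/2 = 1
B ≡ A = 1/2 ≡ 0 = 1/2
(A ⊃ B) ⊃ (B ≡ A) = 1 ⊃ 1/2 = 1/2
(A ⊃ A) ≡ ((A ⊃ B) ⊃ (B ≡ A)) = 1 ≡ 1/2 = 1/2
(B ⊃ (B ⊃ A)) ⊃ ((A ⊃ A) ≡ ((A ⊃ B) ⊃ (B ≡ A))) = 1 ⊃ 1/2 = 1/2
No assignment yields a value below 1/2, so this is the minimum.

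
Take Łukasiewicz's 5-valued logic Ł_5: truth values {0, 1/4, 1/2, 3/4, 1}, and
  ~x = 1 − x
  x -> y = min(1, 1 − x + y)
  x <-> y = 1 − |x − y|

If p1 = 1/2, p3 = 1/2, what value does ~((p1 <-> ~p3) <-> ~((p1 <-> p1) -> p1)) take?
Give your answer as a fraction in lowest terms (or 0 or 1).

~p3 = ~1/2 = 1/2
p1 <-> ~p3 = 1/2 <-> 1/2 = 1
p1 <-> p1 = 1/2 <-> 1/2 = 1
(p1 <-> p1) -> p1 = 1 -> 1/2 = 1/2
~((p1 <-> p1) -> p1) = ~1/2 = 1/2
(p1 <-> ~p3) <-> ~((p1 <-> p1) -> p1) = 1 <-> 1/2 = 1/2
~((p1 <-> ~p3) <-> ~((p1 <-> p1) -> p1)) = ~1/2 = 1/2

1/2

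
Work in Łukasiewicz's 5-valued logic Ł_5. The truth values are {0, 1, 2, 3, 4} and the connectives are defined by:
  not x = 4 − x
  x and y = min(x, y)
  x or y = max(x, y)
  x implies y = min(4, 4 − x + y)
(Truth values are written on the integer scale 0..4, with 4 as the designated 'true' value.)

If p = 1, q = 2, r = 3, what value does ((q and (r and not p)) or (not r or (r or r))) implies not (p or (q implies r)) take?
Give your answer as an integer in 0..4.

not p = not 1 = 3
r and not p = 3 and 3 = 3
q and (r and not p) = 2 and 3 = 2
not r = not 3 = 1
r or r = 3 or 3 = 3
not r or (r or r) = 1 or 3 = 3
(q and (r and not p)) or (not r or (r or r)) = 2 or 3 = 3
q implies r = 2 implies 3 = 4
p or (q implies r) = 1 or 4 = 4
not (p or (q implies r)) = not 4 = 0
((q and (r and not p)) or (not r or (r or r))) implies not (p or (q implies r)) = 3 implies 0 = 1

1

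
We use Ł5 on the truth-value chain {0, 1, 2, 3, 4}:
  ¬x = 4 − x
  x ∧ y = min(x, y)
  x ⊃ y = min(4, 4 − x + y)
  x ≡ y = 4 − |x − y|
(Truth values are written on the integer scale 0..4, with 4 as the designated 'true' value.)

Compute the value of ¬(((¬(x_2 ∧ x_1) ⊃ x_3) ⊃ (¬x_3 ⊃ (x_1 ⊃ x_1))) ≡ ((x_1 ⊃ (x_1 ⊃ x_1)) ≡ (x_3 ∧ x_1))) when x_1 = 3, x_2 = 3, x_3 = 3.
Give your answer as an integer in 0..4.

1

x_2 ∧ x_1 = 3 ∧ 3 = 3
¬(x_2 ∧ x_1) = ¬3 = 1
¬(x_2 ∧ x_1) ⊃ x_3 = 1 ⊃ 3 = 4
¬x_3 = ¬3 = 1
x_1 ⊃ x_1 = 3 ⊃ 3 = 4
¬x_3 ⊃ (x_1 ⊃ x_1) = 1 ⊃ 4 = 4
(¬(x_2 ∧ x_1) ⊃ x_3) ⊃ (¬x_3 ⊃ (x_1 ⊃ x_1)) = 4 ⊃ 4 = 4
x_1 ⊃ x_1 = 3 ⊃ 3 = 4
x_1 ⊃ (x_1 ⊃ x_1) = 3 ⊃ 4 = 4
x_3 ∧ x_1 = 3 ∧ 3 = 3
(x_1 ⊃ (x_1 ⊃ x_1)) ≡ (x_3 ∧ x_1) = 4 ≡ 3 = 3
((¬(x_2 ∧ x_1) ⊃ x_3) ⊃ (¬x_3 ⊃ (x_1 ⊃ x_1))) ≡ ((x_1 ⊃ (x_1 ⊃ x_1)) ≡ (x_3 ∧ x_1)) = 4 ≡ 3 = 3
¬(((¬(x_2 ∧ x_1) ⊃ x_3) ⊃ (¬x_3 ⊃ (x_1 ⊃ x_1))) ≡ ((x_1 ⊃ (x_1 ⊃ x_1)) ≡ (x_3 ∧ x_1))) = ¬3 = 1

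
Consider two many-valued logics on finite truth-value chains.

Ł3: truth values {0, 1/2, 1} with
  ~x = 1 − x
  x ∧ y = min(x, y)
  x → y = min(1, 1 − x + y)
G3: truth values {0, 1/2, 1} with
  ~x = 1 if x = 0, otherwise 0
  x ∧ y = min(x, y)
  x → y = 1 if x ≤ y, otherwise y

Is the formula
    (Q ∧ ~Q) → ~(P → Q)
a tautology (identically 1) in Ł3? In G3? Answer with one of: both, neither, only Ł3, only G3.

only G3

In Ł3: at P = 0, Q = 1/2 the value is 1/2 — not a tautology.
In G3: every assignment gives 1 — tautology.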